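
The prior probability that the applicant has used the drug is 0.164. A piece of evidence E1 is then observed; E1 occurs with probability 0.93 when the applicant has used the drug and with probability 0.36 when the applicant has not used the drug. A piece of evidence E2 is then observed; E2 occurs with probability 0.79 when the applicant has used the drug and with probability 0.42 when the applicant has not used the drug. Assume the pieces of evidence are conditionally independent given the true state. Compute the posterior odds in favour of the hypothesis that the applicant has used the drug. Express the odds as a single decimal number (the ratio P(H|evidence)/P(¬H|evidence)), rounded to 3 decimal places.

Posterior odds ≈ 0.953

Prior odds = 0.164/(1−0.164) = 0.19617.
Likelihood ratio for E1 = 0.93/0.36 = 2.5833.
Likelihood ratio for E2 = 0.79/0.42 = 1.8810.
Posterior odds = prior odds × LR₁ × LR₂ = 0.95323.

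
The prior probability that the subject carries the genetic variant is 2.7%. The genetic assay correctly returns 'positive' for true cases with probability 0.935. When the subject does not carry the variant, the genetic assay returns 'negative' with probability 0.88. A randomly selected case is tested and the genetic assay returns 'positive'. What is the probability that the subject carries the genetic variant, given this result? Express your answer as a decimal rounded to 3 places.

P(H | E) ≈ 0.178

Write H for 'the subject carries the genetic variant'. Prior odds H:¬H = 0.027/0.973 = 0.027749. For the 'positive' outcome, the likelihood ratio is 0.935/0.12 = 7.7917.
Posterior odds = 0.027749 × 7.7917 = 0.21621, so P(H|E) = 0.21621/(1+0.21621) = 0.178.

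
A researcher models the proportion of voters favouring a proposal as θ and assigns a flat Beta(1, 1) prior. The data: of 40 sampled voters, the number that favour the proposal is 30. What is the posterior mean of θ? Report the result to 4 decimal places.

Observing 30 successes and 10 failures updates Beta(1, 1) by adding the success and failure counts to the two shape parameters: α = 1+30 = 31, β = 1+10 = 11.
E[θ | data] = 31/(31+11) = 0.7381.

Posterior mean ≈ 0.7381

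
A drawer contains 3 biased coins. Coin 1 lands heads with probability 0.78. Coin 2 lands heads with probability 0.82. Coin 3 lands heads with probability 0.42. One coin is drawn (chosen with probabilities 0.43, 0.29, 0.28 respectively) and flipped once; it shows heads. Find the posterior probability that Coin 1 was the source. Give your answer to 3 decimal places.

Posterior probability ≈ 0.486

P(heads|C1) = 0.78; P(heads|C2) = 0.82; P(heads|C3) = 0.42.
Prior × likelihood for each source: 0.43·0.78=0.3354, 0.29·0.82=0.2378, 0.28·0.42=0.1176. Summing gives P(heads) = 0.69080.
P(Coin 1 | heads) = 0.3354 / 0.69080 = 0.486.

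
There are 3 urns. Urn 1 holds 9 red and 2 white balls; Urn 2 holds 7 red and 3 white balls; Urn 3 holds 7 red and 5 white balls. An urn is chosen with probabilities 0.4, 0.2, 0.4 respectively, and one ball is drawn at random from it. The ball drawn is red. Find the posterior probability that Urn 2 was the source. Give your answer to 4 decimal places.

Posterior probability ≈ 0.1998

P(red|Urn 1) = 0.8182; P(red|Urn 2) = 0.7; P(red|Urn 3) = 0.5833.
Prior × likelihood for each source: 0.4·0.8182=0.3273, 0.2·0.7=0.1400, 0.4·0.5833=0.2333. Summing gives P(red) = 0.70061.
P(Urn 2 | red) = 0.1400 / 0.70061 = 0.1998.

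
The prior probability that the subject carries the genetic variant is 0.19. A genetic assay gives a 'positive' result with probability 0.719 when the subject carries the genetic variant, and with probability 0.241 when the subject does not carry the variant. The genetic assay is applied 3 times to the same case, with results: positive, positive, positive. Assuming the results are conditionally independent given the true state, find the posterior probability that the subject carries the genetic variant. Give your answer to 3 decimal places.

With H the event that the subject carries the genetic variant, the joint likelihood of the observed sequence is P(data|H) = 0.719·0.719·0.719 = 0.37169 and P(data|¬H) = 0.241·0.241·0.241 = 0.013998.
Bayes: P(H|data) = 0.19·0.37169 / (0.19·0.37169 + 0.81·0.013998) = 0.070622/0.081960 = 0.8617.

Posterior P(H) ≈ 0.862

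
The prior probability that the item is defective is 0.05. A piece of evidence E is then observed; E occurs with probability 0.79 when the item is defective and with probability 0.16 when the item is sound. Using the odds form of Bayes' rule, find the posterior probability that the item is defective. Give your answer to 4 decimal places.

Prior odds = 0.05/(1−0.05) = 0.052632. In log-odds, ln(0.052632) = -2.9444.
Add log likelihood ratio: ln(4.9375) = 1.5969.
Posterior log-odds = -1.3476, so posterior odds = exp(-1.3476) = 0.25987. Converting, P(H|E) = 0.25987/1.2599 = 0.2063.

Posterior probability ≈ 0.2063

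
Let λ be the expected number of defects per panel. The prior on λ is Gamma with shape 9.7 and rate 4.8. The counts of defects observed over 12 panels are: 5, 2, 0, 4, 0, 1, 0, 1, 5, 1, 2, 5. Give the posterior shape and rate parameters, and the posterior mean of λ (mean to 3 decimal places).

The Poisson likelihood adds the total count to the shape and the number of exposure periods to the rate. Here ∑xᵢ = 26 and n = 12, so shape 9.7→35.7 and rate 4.8→16.8.
E[λ | data] = 35.7/16.8 = 2.125.

Posterior: Gamma(shape=35.7, rate=16.8); mean ≈ 2.125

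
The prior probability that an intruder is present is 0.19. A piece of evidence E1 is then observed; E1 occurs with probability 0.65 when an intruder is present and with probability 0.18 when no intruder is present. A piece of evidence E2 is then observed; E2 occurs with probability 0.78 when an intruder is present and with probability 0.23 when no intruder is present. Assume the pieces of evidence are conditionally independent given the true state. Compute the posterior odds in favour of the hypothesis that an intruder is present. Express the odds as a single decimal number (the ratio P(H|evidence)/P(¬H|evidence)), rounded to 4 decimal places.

Prior odds = 0.19/(1−0.19) = 0.23457.
Likelihood ratio for E1 = 0.65/0.18 = 3.6111.
Likelihood ratio for E2 = 0.78/0.23 = 3.3913.
Posterior odds = prior odds × LR₁ × LR₂ = 2.8726.

Posterior odds ≈ 2.8726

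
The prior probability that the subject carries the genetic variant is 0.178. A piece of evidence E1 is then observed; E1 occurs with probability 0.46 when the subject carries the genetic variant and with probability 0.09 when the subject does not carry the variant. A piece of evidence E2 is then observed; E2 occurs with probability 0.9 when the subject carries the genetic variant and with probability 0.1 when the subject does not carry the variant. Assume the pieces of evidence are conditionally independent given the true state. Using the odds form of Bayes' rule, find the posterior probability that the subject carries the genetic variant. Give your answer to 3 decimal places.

Posterior probability ≈ 0.909

Prior odds = 0.178/(1−0.178) = 0.21655.
Likelihood ratio for E1 = 0.46/0.09 = 5.1111.
Likelihood ratio for E2 = 0.9/0.1 = 9.0000.
Posterior odds = prior odds × LR₁ × LR₂ = 9.9611.
Posterior probability = odds/(1+odds) = 9.9611/10.961 = 0.909.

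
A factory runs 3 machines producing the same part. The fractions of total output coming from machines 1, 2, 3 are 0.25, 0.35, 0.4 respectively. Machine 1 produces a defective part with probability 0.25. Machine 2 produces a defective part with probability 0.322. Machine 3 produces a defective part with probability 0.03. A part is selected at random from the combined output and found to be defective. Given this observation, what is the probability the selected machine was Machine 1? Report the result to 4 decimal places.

P(defective|M1) = 0.25; P(defective|M2) = 0.322; P(defective|M3) = 0.03.
Prior × likelihood for each source: 0.25·0.25=0.06250, 0.35·0.322=0.1127, 0.4·0.03=0.01200. Summing gives P(defective) = 0.18720.
P(Machine 1 | defective) = 0.06250 / 0.18720 = 0.3339.

Posterior probability ≈ 0.3339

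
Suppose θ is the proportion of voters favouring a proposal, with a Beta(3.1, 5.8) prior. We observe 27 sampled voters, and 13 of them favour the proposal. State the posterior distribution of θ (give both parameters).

Posterior: Beta(16.1, 19.8)

The binomial likelihood is conjugate to the Beta prior: with 13 successes and 14 failures, the posterior is Beta(3.1+13, 5.8+14) = Beta(16.1, 19.8).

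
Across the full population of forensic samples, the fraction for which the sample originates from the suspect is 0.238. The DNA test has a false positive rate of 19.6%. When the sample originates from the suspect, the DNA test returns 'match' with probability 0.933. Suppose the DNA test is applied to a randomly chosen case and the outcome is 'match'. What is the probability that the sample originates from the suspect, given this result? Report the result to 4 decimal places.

P(H | E) ≈ 0.5979

Write H for 'the sample originates from the suspect'. Prior odds H:¬H = 0.238/0.762 = 0.31234. For the 'match' outcome, the likelihood ratio is 0.933/0.196 = 4.7602.
Posterior odds = 0.31234 × 4.7602 = 1.4868, so P(H|E) = 1.4868/(1+1.4868) = 0.5979.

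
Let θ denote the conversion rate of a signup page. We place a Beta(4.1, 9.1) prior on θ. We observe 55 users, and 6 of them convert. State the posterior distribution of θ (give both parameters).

The binomial likelihood is conjugate to the Beta prior: with 6 successes and 49 failures, the posterior is Beta(4.1+6, 9.1+49) = Beta(10.1, 58.1).

Posterior: Beta(10.1, 58.1)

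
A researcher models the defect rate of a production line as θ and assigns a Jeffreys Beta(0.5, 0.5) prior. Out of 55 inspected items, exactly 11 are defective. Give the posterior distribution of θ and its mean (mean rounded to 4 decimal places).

Posterior: Beta(11.5, 44.5); mean ≈ 0.2054

The binomial likelihood is conjugate to the Beta prior: with 11 successes and 44 failures, the posterior is Beta(0.5+11, 0.5+44) = Beta(11.5, 44.5).
E[θ | data] = 11.5/(11.5+44.5) = 0.2054.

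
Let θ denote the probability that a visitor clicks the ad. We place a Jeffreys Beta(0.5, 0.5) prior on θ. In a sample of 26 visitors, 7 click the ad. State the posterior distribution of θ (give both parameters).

Posterior: Beta(7.5, 19.5)

The binomial likelihood is conjugate to the Beta prior: with 7 successes and 19 failures, the posterior is Beta(0.5+7, 0.5+19) = Beta(7.5, 19.5).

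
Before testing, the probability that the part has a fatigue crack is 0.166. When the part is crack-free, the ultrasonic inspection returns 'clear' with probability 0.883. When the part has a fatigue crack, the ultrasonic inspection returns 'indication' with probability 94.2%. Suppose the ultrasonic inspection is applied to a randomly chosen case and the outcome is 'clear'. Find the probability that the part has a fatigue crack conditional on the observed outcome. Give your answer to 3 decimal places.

P(H | E) ≈ 0.013

Let H be the event that the part has a fatigue crack. P(H) = 0.166, so P(¬H) = 0.834. With E the 'clear' result, P(E|H) = 0.058 and P(E|¬H) = 0.883.
P(E) = 0.058·0.166 + 0.883·0.834 = 0.0096280 + 0.73642 = 0.74605.
By Bayes' theorem, P(H|E) = 0.0096280 / 0.74605 = 0.013.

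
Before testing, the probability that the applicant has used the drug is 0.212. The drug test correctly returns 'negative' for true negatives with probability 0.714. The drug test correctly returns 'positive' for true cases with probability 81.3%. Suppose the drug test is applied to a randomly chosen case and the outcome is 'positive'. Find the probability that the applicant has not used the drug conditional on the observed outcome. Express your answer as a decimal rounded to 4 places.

P(¬H | E) ≈ 0.5666

Write H for 'the applicant has used the drug'. Prior odds H:¬H = 0.212/0.788 = 0.26904. For the 'positive' outcome, the likelihood ratio is 0.813/0.286 = 2.8427.
Posterior odds = 0.26904 × 2.8427 = 0.76478, so P(H|E) = 0.76478/(1+0.76478) = 0.4334. Then P(¬H|E) = 1 − 0.4334 = 0.5666.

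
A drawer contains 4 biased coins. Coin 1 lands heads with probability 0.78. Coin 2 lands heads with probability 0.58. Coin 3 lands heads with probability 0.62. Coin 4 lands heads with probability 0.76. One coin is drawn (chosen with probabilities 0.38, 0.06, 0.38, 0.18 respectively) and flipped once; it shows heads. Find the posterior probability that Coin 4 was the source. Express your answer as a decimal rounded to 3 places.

Posterior probability ≈ 0.194

Tabulate prior·likelihood by source: [1] prior 0.38, lik 0.78, product 0.2964; [2] prior 0.06, lik 0.58, product 0.03480; [3] prior 0.38, lik 0.62, product 0.2356; [4] prior 0.18, lik 0.76, product 0.1368.
Normalizing constant = 0.70360; the posterior for Coin 4 is its product over the sum, 0.1368/0.70360 = 0.194.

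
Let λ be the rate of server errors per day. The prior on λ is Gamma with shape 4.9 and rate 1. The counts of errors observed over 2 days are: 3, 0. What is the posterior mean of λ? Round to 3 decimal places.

Posterior mean ≈ 2.633

Total count ∑xᵢ = 3 over n = 2 days.
Gamma is conjugate to the Poisson likelihood: posterior is Gamma(shape = 4.9+3 = 7.9, rate = 1+2 = 3).
E[λ | data] = 7.9/3 = 2.633.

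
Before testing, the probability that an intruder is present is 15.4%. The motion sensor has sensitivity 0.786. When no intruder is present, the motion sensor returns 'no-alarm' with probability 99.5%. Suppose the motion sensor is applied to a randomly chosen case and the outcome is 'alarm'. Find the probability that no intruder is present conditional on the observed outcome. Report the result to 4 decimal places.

Let H be the event that an intruder is present. P(H) = 0.154, so P(¬H) = 0.846. With E the 'alarm' result, P(E|H) = 0.786 and P(E|¬H) = 0.005.
P(E) = 0.786·0.154 + 0.005·0.846 = 0.12104 + 0.0042300 = 0.12527.
By Bayes' theorem, P(H|E) = 0.12104 / 0.12527 = 0.9662. Hence P(¬H|E) = 1 − 0.9662 = 0.0338.

P(¬H | E) ≈ 0.0338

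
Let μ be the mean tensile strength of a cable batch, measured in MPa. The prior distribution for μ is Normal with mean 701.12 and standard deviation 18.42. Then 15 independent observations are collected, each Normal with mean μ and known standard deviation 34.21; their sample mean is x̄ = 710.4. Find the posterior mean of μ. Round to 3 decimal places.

Posterior mean ≈ 708.665

Prior precision 1/τ₀² = 1/18.42² = 0.00294728; data precision n/σ² = 15/34.21² = 0.0128170.
Posterior precision = 0.00294728 + 0.0128170 = 0.0157642.
Posterior mean = (0.00294728·701.12 + 0.0128170·710.4) / 0.0157642 = 708.665.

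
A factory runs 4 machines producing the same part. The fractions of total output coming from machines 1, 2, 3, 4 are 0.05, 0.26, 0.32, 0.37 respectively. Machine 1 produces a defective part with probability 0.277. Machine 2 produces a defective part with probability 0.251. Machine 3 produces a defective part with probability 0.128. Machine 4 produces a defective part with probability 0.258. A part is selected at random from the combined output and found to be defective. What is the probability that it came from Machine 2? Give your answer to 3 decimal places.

Tabulate prior·likelihood by source: [1] prior 0.05, lik 0.277, product 0.01385; [2] prior 0.26, lik 0.251, product 0.06526; [3] prior 0.32, lik 0.128, product 0.04096; [4] prior 0.37, lik 0.258, product 0.09546.
Normalizing constant = 0.21553; the posterior for Machine 2 is its product over the sum, 0.06526/0.21553 = 0.303.

Posterior probability ≈ 0.303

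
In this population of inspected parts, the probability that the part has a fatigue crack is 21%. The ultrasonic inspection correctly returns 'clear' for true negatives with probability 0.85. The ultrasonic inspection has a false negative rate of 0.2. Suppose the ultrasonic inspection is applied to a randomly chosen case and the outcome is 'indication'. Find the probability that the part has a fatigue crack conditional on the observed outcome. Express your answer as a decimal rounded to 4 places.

Let H be the event that the part has a fatigue crack. P(H) = 0.21, so P(¬H) = 0.79. With E the 'indication' result, P(E|H) = 0.8 and P(E|¬H) = 0.15.
P(E) = 0.8·0.21 + 0.15·0.79 = 0.16800 + 0.11850 = 0.28650.
By Bayes' theorem, P(H|E) = 0.16800 / 0.28650 = 0.5864.

P(H | E) ≈ 0.5864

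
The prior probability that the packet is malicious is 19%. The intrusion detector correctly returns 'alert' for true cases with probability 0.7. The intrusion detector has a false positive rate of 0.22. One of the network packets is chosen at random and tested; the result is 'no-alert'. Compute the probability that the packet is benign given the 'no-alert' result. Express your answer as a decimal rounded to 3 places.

Let H be the event that the packet is malicious. P(H) = 0.19, so P(¬H) = 0.81. With E the 'no-alert' result, P(E|H) = 0.3 and P(E|¬H) = 0.78.
P(E) = 0.3·0.19 + 0.78·0.81 = 0.057000 + 0.63180 = 0.68880.
By Bayes' theorem, P(H|E) = 0.057000 / 0.68880 = 0.083. Hence P(¬H|E) = 1 − 0.083 = 0.917.

P(¬H | E) ≈ 0.917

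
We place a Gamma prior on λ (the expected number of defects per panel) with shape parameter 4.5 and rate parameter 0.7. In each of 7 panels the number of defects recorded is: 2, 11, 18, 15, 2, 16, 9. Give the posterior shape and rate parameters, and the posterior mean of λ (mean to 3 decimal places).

Posterior: Gamma(shape=77.5, rate=7.7); mean ≈ 10.065

Total count ∑xᵢ = 73 over n = 7 panels.
Gamma is conjugate to the Poisson likelihood: posterior is Gamma(shape = 4.5+73 = 77.5, rate = 0.7+7 = 7.7).
Posterior mean = shape/rate = 77.5/7.7 = 10.065.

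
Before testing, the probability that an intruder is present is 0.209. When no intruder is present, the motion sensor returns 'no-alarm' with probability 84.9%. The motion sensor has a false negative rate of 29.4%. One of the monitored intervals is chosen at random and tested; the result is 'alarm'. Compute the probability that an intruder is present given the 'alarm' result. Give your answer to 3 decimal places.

Write H for 'an intruder is present'. Prior odds H:¬H = 0.209/0.791 = 0.26422. For the 'alarm' outcome, the likelihood ratio is 0.706/0.151 = 4.6755.
Posterior odds = 0.26422 × 4.6755 = 1.2354, so P(H|E) = 1.2354/(1+1.2354) = 0.553.

P(H | E) ≈ 0.553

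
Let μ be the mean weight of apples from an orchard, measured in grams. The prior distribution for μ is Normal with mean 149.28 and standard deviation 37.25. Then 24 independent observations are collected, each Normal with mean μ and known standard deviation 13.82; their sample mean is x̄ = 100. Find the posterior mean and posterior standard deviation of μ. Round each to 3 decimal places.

Prior precision 1/τ₀² = 1/37.25² = 0.00072069; data precision n/σ² = 24/13.82² = 0.125659.
Posterior precision = 0.00072069 + 0.125659 = 0.126380, giving posterior SD = 1/√0.126380 = 2.813.
Posterior mean = (0.00072069·149.28 + 0.125659·100) / 0.126380 = 100.281.

Posterior mean ≈ 100.281; posterior SD ≈ 2.813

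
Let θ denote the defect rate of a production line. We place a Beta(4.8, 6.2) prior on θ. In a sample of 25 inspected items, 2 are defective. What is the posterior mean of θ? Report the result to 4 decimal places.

Observing 2 successes and 23 failures updates Beta(4.8, 6.2) by adding the success and failure counts to the two shape parameters: α = 4.8+2 = 6.8, β = 6.2+23 = 29.2.
Posterior mean = α/(α+β) = 6.8/36 = 0.1889.

Posterior mean ≈ 0.1889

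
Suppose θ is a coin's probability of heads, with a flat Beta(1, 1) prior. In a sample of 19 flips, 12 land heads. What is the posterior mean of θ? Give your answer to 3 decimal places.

Posterior mean ≈ 0.619

The binomial likelihood is conjugate to the Beta prior: with 12 successes and 7 failures, the posterior is Beta(1+12, 1+7) = Beta(13, 8).
E[θ | data] = 13/(13+8) = 0.619.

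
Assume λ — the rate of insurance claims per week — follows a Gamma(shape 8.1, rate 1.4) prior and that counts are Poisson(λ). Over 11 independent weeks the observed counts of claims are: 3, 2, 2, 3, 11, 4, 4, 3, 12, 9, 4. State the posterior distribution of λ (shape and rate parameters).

Posterior: Gamma(shape=65.1, rate=12.4)

Total count ∑xᵢ = 57 over n = 11 weeks.
Gamma is conjugate to the Poisson likelihood: posterior is Gamma(shape = 8.1+57 = 65.1, rate = 1.4+11 = 12.4).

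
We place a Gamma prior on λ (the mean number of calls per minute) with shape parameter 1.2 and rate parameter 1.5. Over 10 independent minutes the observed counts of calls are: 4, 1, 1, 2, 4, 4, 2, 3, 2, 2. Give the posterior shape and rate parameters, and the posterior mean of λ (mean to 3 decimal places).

The Poisson likelihood adds the total count to the shape and the number of exposure periods to the rate. Here ∑xᵢ = 25 and n = 10, so shape 1.2→26.2 and rate 1.5→11.5.
E[λ | data] = 26.2/11.5 = 2.278.

Posterior: Gamma(shape=26.2, rate=11.5); mean ≈ 2.278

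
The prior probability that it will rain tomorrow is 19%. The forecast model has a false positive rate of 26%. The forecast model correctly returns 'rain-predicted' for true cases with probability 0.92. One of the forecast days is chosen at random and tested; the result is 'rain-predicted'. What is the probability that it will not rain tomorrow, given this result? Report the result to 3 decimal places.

Write H for 'it will rain tomorrow'. Prior odds H:¬H = 0.19/0.81 = 0.23457. For the 'rain-predicted' outcome, the likelihood ratio is 0.92/0.26 = 3.5385.
Posterior odds = 0.23457 × 3.5385 = 0.83001, so P(H|E) = 0.83001/(1+0.83001) = 0.454. Then P(¬H|E) = 1 − 0.454 = 0.546.

P(¬H | E) ≈ 0.546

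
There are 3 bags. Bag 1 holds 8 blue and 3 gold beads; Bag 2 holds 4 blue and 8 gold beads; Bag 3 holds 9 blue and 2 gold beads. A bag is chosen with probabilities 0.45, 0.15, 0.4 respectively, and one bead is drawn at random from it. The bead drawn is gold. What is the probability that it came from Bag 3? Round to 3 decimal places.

Posterior probability ≈ 0.246

P(gold|Bag 1) = 0.2727; P(gold|Bag 2) = 0.6667; P(gold|Bag 3) = 0.1818.
Prior × likelihood for each source: 0.45·0.2727=0.1227, 0.15·0.6667=0.1000, 0.4·0.1818=0.07273. Summing gives P(gold) = 0.29545.
P(Bag 3 | gold) = 0.07273 / 0.29545 = 0.246.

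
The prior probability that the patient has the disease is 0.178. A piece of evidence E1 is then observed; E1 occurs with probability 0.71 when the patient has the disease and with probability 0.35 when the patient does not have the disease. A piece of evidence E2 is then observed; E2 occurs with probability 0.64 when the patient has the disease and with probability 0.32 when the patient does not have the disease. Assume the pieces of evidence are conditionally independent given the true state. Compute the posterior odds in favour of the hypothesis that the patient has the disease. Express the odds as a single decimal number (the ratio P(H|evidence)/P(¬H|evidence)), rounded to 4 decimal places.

Prior odds = 0.178/(1−0.178) = 0.21655.
Likelihood ratio for E1 = 0.71/0.35 = 2.0286.
Likelihood ratio for E2 = 0.64/0.32 = 2.0000.
Posterior odds = prior odds × LR₁ × LR₂ = 0.87855.

Posterior odds ≈ 0.8786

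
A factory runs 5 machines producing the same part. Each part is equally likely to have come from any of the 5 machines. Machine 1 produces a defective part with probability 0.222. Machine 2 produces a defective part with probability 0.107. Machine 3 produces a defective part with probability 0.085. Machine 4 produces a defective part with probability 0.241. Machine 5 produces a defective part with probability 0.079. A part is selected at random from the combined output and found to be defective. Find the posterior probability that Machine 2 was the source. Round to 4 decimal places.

P(defective|M1) = 0.222; P(defective|M2) = 0.107; P(defective|M3) = 0.085; P(defective|M4) = 0.241; P(defective|M5) = 0.079.
Prior × likelihood for each source: 0.2·0.222=0.04440, 0.2·0.107=0.02140, 0.2·0.085=0.01700, 0.2·0.241=0.04820, 0.2·0.079=0.01580. Summing gives P(defective) = 0.14680.
P(Machine 2 | defective) = 0.02140 / 0.14680 = 0.1458.

Posterior probability ≈ 0.1458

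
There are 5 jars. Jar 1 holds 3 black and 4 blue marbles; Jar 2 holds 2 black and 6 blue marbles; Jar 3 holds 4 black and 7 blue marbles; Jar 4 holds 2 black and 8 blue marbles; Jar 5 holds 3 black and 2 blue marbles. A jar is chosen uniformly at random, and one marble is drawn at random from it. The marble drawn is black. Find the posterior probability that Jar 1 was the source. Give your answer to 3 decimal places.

Tabulate prior·likelihood by source: [1] prior 0.2, lik 0.4286, product 0.08571; [2] prior 0.2, lik 0.25, product 0.05000; [3] prior 0.2, lik 0.3636, product 0.07273; [4] prior 0.2, lik 0.2, product 0.04000; [5] prior 0.2, lik 0.6, product 0.1200.
Normalizing constant = 0.36844; the posterior for Jar 1 is its product over the sum, 0.08571/0.36844 = 0.233.

Posterior probability ≈ 0.233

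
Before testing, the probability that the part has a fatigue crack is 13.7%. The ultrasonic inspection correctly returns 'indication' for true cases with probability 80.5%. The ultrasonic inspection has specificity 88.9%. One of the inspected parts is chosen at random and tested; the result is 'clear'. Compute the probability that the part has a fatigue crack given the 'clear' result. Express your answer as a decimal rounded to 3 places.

Let H be the event that the part has a fatigue crack. P(H) = 0.137, so P(¬H) = 0.863. With E the 'clear' result, P(E|H) = 0.195 and P(E|¬H) = 0.889.
P(E) = 0.195·0.137 + 0.889·0.863 = 0.026715 + 0.76721 = 0.79392.
By Bayes' theorem, P(H|E) = 0.026715 / 0.79392 = 0.034.

P(H | E) ≈ 0.034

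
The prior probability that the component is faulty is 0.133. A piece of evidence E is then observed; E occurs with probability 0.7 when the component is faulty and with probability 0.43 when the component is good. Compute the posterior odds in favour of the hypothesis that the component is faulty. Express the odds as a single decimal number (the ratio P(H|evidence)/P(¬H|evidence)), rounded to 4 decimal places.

Prior odds = 0.133/(1−0.133) = 0.15340. In log-odds, ln(0.15340) = -1.8747.
Add log likelihood ratio: ln(1.6279) = 0.48730.
Posterior log-odds = -1.3874, so posterior odds = exp(-1.3874) = 0.24973.

Posterior odds ≈ 0.2497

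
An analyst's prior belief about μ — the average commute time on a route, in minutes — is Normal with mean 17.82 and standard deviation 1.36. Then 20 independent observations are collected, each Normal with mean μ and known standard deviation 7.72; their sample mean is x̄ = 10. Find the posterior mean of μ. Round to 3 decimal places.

Prior precision 1/τ₀² = 1/1.36² = 0.540657; data precision n/σ² = 20/7.72² = 0.335579.
Posterior precision = 0.540657 + 0.335579 = 0.876237.
Posterior mean = (0.540657·17.82 + 0.335579·10) / 0.876237 = 14.825.

Posterior mean ≈ 14.825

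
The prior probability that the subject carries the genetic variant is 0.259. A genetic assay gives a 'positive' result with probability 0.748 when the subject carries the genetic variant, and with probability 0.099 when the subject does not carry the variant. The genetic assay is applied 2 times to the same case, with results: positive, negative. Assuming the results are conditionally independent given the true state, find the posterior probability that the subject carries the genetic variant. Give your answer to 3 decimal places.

Posterior P(H) ≈ 0.425

Let H be the event that the subject carries the genetic variant; start with P(H) = 0.259. P('positive'|H) = 0.748, P('positive'|¬H) = 0.099.
Update on result 1 ('positive'): P(H) ← 0.748·0.2590 / (0.748·0.2590 + 0.099·0.7410) = 0.19373/0.26709 = 0.7253.
Update on result 2 ('negative'): P(H) ← 0.252·0.7253 / (0.252·0.7253 + 0.901·0.2747) = 0.18279/0.43025 = 0.4248.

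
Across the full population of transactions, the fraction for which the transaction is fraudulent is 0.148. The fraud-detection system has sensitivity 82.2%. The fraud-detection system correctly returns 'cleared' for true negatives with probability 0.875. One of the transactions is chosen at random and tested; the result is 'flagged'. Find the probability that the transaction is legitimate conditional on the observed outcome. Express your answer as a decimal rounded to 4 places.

Write H for 'the transaction is fraudulent'. Prior odds H:¬H = 0.148/0.852 = 0.17371. For the 'flagged' outcome, the likelihood ratio is 0.822/0.125 = 6.5760.
Posterior odds = 0.17371 × 6.5760 = 1.1423, so P(H|E) = 1.1423/(1+1.1423) = 0.5332. Then P(¬H|E) = 1 − 0.5332 = 0.4668.

P(¬H | E) ≈ 0.4668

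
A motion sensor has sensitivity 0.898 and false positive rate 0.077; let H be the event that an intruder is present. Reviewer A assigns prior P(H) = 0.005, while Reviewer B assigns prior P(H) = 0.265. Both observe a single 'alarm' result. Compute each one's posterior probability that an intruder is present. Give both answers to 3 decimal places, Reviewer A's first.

Reviewer A: 0.055; Reviewer B: 0.808

The likelihood ratio for an 'alarm' result is 0.898/0.077 = 11.662.
Reviewer A: prior odds 0.005/0.995 = 0.0050251; posterior odds 0.058605; posterior probability 0.055.
Reviewer B: prior odds 0.265/0.735 = 0.36054; posterior odds 4.2048; posterior probability 0.808.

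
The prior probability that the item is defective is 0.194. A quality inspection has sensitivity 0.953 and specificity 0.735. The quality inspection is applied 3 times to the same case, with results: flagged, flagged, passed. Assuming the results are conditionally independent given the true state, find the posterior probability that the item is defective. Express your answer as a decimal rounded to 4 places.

Posterior P(H) ≈ 0.1660

With H the event that the item is defective, the joint likelihood of the observed sequence is P(data|H) = 0.953·0.953·0.047 = 0.042686 and P(data|¬H) = 0.265·0.265·0.735 = 0.051615.
Bayes: P(H|data) = 0.194·0.042686 / (0.194·0.042686 + 0.806·0.051615) = 0.0082810/0.049883 = 0.1660.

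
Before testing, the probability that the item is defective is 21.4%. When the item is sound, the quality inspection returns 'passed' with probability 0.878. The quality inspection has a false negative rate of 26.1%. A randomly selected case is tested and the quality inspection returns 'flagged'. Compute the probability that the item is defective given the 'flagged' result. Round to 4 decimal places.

P(H | E) ≈ 0.6225

Write H for 'the item is defective'. Prior odds H:¬H = 0.214/0.786 = 0.27226. For the 'flagged' outcome, the likelihood ratio is 0.739/0.122 = 6.0574.
Posterior odds = 0.27226 × 6.0574 = 1.6492, so P(H|E) = 1.6492/(1+1.6492) = 0.6225.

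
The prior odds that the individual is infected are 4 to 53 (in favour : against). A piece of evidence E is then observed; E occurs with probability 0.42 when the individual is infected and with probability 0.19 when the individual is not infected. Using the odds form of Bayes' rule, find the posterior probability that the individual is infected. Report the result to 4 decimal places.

Prior odds = 4/53 = 0.075472.
Likelihood ratio for E = 0.42/0.19 = 2.2105.
Posterior odds = prior odds × LR = 0.16683.
Posterior probability = odds/(1+odds) = 0.16683/1.1668 = 0.1430.

Posterior probability ≈ 0.1430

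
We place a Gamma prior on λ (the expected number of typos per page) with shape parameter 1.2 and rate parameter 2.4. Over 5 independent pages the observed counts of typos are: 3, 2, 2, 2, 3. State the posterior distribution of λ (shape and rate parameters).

Posterior: Gamma(shape=13.2, rate=7.4)

The Poisson likelihood adds the total count to the shape and the number of exposure periods to the rate. Here ∑xᵢ = 12 and n = 5, so shape 1.2→13.2 and rate 2.4→7.4.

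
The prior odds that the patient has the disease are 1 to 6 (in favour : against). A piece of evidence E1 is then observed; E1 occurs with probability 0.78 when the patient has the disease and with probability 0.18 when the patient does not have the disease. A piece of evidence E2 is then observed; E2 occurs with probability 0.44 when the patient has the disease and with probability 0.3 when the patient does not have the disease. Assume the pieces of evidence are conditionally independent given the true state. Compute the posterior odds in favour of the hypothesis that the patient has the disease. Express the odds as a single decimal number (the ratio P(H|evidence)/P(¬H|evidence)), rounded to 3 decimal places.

Posterior odds ≈ 1.059

Prior odds = 1/6 = 0.16667. In log-odds, ln(0.16667) = -1.7918.
Add log likelihood ratios: ln(4.3333) + ln(1.4667) = 1.8493.
Posterior log-odds = 0.057570, so posterior odds = exp(0.057570) = 1.0593.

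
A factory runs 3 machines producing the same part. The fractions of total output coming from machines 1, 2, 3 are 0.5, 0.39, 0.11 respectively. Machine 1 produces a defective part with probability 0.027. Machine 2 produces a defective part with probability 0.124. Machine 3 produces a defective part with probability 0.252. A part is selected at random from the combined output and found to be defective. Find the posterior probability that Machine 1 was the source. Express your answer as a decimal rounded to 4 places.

P(defective|M1) = 0.027; P(defective|M2) = 0.124; P(defective|M3) = 0.252.
Prior × likelihood for each source: 0.5·0.027=0.01350, 0.39·0.124=0.04836, 0.11·0.252=0.02772. Summing gives P(defective) = 0.089580.
P(Machine 1 | defective) = 0.01350 / 0.089580 = 0.1507.

Posterior probability ≈ 0.1507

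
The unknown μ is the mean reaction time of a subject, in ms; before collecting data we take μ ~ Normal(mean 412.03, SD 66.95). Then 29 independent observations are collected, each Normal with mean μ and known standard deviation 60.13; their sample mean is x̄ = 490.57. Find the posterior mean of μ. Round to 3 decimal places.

With known σ, the Normal prior is conjugate. Weight on the data is w = (n/σ²)/(n/σ² + 1/τ₀²) = 0.00802076/(0.00802076+0.00022310) = 0.97294.
Posterior mean = w·x̄ + (1−w)·μ₀ = 0.97294·490.57 + 0.027063·412.03 = 488.445.

Posterior mean ≈ 488.445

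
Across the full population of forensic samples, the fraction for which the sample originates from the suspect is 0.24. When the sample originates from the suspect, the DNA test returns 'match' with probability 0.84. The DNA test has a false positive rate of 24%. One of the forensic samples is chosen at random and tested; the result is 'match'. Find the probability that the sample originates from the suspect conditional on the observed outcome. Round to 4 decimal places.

Let H be the event that the sample originates from the suspect. P(H) = 0.24, so P(¬H) = 0.76. With E the 'match' result, P(E|H) = 0.84 and P(E|¬H) = 0.24.
P(E) = 0.84·0.24 + 0.24·0.76 = 0.20160 + 0.18240 = 0.38400.
By Bayes' theorem, P(H|E) = 0.20160 / 0.38400 = 0.5250.

P(H | E) ≈ 0.5250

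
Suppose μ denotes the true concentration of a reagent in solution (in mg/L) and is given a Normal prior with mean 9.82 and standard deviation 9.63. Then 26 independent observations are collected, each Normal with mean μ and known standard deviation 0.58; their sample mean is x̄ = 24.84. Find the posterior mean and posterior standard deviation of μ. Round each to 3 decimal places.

With known σ, the Normal prior is conjugate. Weight on the data is w = (n/σ²)/(n/σ² + 1/τ₀²) = 77.2889/(77.2889+0.0107832) = 0.99986.
Posterior mean = w·x̄ + (1−w)·μ₀ = 0.99986·24.84 + 0.00013950·9.82 = 24.838. Posterior variance = 1/(77.2889+0.0107832) = 0.0129367, so SD = 0.114.

Posterior mean ≈ 24.838; posterior SD ≈ 0.114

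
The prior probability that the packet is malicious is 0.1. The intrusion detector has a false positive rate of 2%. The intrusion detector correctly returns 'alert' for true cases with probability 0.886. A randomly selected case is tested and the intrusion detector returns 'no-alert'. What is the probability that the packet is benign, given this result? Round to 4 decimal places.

Let H be the event that the packet is malicious. P(H) = 0.1, so P(¬H) = 0.9. With E the 'no-alert' result, P(E|H) = 0.114 and P(E|¬H) = 0.98.
P(E) = 0.114·0.1 + 0.98·0.9 = 0.011400 + 0.88200 = 0.89340.
By Bayes' theorem, P(H|E) = 0.011400 / 0.89340 = 0.0128. Hence P(¬H|E) = 1 − 0.0128 = 0.9872.

P(¬H | E) ≈ 0.9872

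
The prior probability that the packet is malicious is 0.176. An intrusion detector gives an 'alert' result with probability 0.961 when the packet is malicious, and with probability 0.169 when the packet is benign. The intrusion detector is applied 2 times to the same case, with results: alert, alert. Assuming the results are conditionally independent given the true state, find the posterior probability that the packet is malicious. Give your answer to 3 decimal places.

Posterior P(H) ≈ 0.874

With H the event that the packet is malicious, the joint likelihood of the observed sequence is P(data|H) = 0.961·0.961 = 0.92352 and P(data|¬H) = 0.169·0.169 = 0.028561.
Bayes: P(H|data) = 0.176·0.92352 / (0.176·0.92352 + 0.824·0.028561) = 0.16254/0.18607 = 0.8735.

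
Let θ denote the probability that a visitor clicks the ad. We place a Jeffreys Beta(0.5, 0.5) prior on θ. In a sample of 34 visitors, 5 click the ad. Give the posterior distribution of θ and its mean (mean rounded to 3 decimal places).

Observing 5 successes and 29 failures updates Beta(0.5, 0.5) by adding the success and failure counts to the two shape parameters: α = 0.5+5 = 5.5, β = 0.5+29 = 29.5.
E[θ | data] = 5.5/(5.5+29.5) = 0.157.

Posterior: Beta(5.5, 29.5); mean ≈ 0.157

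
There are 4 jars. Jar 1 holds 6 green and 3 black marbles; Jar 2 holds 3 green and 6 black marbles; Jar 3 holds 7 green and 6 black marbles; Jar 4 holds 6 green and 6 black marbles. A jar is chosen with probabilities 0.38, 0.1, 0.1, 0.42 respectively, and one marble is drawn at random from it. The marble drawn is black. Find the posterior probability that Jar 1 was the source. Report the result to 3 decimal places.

Posterior probability ≈ 0.282

P(black|Jar 1) = 0.3333; P(black|Jar 2) = 0.6667; P(black|Jar 3) = 0.4615; P(black|Jar 4) = 0.5.
Prior × likelihood for each source: 0.38·0.3333=0.1267, 0.1·0.6667=0.06667, 0.1·0.4615=0.04615, 0.42·0.5=0.2100. Summing gives P(black) = 0.44949.
P(Jar 1 | black) = 0.1267 / 0.44949 = 0.282.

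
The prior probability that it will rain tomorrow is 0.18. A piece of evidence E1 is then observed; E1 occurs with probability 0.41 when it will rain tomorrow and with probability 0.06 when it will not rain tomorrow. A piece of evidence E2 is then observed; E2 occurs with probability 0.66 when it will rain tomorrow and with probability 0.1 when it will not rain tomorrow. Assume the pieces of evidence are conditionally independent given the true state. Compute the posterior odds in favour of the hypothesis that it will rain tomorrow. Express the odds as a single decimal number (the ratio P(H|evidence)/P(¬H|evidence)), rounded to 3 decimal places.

Posterior odds ≈ 9.900

Prior odds = 0.18/(1−0.18) = 0.21951.
Likelihood ratio for E1 = 0.41/0.06 = 6.8333.
Likelihood ratio for E2 = 0.66/0.1 = 6.6000.
Posterior odds = prior odds × LR₁ × LR₂ = 9.9000.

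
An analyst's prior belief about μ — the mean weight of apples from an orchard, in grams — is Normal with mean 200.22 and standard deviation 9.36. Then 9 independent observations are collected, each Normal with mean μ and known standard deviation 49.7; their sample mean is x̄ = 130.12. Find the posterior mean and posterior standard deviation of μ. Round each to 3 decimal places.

With known σ, the Normal prior is conjugate. Weight on the data is w = (n/σ²)/(n/σ² + 1/τ₀²) = 0.00364359/(0.00364359+0.0114143) = 0.24197.
Posterior mean = w·x̄ + (1−w)·μ₀ = 0.24197·130.12 + 0.75803·200.22 = 183.258. Posterior variance = 1/(0.00364359+0.0114143) = 66.4105, so SD = 8.149.

Posterior mean ≈ 183.258; posterior SD ≈ 8.149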